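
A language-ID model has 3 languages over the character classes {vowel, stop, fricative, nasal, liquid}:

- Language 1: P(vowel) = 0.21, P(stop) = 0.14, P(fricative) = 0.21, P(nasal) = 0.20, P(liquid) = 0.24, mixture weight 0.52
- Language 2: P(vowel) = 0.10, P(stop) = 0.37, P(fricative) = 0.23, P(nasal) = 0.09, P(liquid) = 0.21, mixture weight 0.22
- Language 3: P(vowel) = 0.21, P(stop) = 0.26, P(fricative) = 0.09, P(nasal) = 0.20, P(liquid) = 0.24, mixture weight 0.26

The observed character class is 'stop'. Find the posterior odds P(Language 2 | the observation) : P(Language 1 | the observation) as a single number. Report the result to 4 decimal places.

1.1181

Only the two components matter; the odds are (π_i f_i(x)) / (π_j f_j(x)).
Component likelihoods at x = 'stop':
  L_1 = P(stop | comp) = 0.14
  L_2 = P(stop | comp) = 0.37
  L_3 = P(stop | comp) = 0.26
Posterior odds = (π_2·L_2) / (π_1·L_1) = (0.22·0.37) / (0.52·0.14) = 0.0814 / 0.0728 ≈ 1.1181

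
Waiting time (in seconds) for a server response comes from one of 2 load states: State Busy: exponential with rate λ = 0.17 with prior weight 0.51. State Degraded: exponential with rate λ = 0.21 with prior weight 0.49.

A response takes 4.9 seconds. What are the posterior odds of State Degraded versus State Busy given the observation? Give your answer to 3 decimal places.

0.976

Posterior odds = (P(Z=i) f_i(x)) / (P(Z=j) f_j(x)); the normalising sum cancels.
Exponential densities:
  L_Busy = 0.17·e^(−0.17·4.9) = 0.17·e^(−0.8330) = 0.0739063
  L_Degraded = 0.21·e^(−0.21·4.9) = 0.21·e^(−1.0290) = 0.0750465
0.0367728 / 0.0376922 ≈ 0.976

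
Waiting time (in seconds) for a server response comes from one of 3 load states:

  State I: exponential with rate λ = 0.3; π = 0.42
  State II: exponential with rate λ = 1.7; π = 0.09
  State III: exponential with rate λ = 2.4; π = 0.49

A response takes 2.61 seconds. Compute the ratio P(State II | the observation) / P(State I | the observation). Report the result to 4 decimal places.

Only the two components matter; the odds are (P(Z=i) f_i(x)) / (P(Z=j) f_j(x)).
Evaluate each component's likelihood at the observed value:
  L_I = 0.13711
  L_II = 0.0201133
  L_III = 0.00456868
Odds = (0.09/0.42) × (0.0201133/0.13711) = 0.214286 × 0.146695 ≈ 0.0314

0.0314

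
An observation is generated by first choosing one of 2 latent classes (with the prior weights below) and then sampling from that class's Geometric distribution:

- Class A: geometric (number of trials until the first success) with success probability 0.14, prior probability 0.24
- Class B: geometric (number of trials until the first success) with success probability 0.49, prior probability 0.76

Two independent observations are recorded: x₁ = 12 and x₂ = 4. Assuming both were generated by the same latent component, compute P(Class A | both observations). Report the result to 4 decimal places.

Posterior ∝ prior × likelihood, so P(k | x) ∝ w_k f_k(x); normalise over all components.
Since both observations come from the same component, the likelihood for component k is f_k(x₁)·f_k(x₂).
  L_A = [0.0266447] × [0.0890478] = 0.00237265
  L_B = [0.000297487] × [0.064999] = 1.93364e-05
Multiply by the mixture weights:
  w_A·L_A = 0.24 × 0.00237265 = 0.000569437
  w_B·L_B = 0.76 × 1.93364e-05 = 1.46956e-05
Evidence: 0.000569437 + 1.46956e-05 = 0.000584133
P(Class A | data) ≈ 0.9748

0.9748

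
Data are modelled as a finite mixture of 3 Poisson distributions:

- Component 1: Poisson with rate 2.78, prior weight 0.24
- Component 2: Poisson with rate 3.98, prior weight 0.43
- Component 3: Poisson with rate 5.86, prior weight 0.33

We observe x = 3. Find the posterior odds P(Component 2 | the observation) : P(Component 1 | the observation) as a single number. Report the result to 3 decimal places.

1.584

The posterior odds equal the prior odds times the likelihood ratio: (π_i/π_j)·(f_i(x)/f_j(x)).
Poisson probabilities:
  L_1 = e^(−2.78)·2.78^3/3! = 0.222149
  L_2 = e^(−3.98)·3.98^3/3! = 0.196339
  L_3 = e^(−5.86)·5.86^3/3! = 0.095626
0.0844256 / 0.0533158 ≈ 1.584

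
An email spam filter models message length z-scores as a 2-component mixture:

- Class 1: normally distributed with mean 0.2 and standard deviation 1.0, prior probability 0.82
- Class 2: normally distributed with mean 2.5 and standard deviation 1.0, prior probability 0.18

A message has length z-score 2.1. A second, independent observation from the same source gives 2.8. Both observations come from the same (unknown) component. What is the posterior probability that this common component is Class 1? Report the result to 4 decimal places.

0.0281

The responsibility of component k is π_k f_k(x) divided by Σ_j π_j f_j(x).
Since both observations come from the same component, the likelihood for component k is f_k(x₁)·f_k(x₂).
  p_1 = [0.0656158] × [0.013583] = 0.000891258
  p_2 = [0.36827] × [0.381388] = 0.140454
Weight by the priors:
  π_1·p_1 = 0.82 × 0.000891258 = 0.000730831
  π_2·p_2 = 0.18 × 0.140454 = 0.0252817
Sum: 0.000730831 + 0.0252817 = 0.0260125
Responsibility of Class 1: 0.000730831 / 0.0260125 ≈ 0.0281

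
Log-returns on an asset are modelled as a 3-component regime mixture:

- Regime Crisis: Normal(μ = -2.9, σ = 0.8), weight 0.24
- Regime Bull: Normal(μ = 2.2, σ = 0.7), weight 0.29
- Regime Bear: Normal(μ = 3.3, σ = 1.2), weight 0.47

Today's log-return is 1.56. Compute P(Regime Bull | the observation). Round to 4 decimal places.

0.6658

Posterior ∝ prior × likelihood, so P(k | x) ∝ w_k f_k(x); normalise over all components.
Component likelihoods at x = 1.56:
  p_Crisis = (1/(0.8·√(2π)))·exp(−(1.56−-2.9)²/(2·0.8²)) = 0.498678·exp(-15.54031) = 8.88686e-08
  p_Bull = (1/(0.7·√(2π)))·exp(−(1.56−2.2)²/(2·0.7²)) = 0.569918·exp(-0.41796) = 0.375227
  p_Bear = (1/(1.2·√(2π)))·exp(−(1.56−3.3)²/(2·1.2²)) = 0.332452·exp(-1.05125) = 0.116192
Weight by the priors:
  w_Crisis·p_Crisis = 0.24 × 8.88686e-08 = 2.13285e-08
  w_Bull·p_Bull = 0.29 × 0.375227 = 0.108816
  w_Bear·p_Bear = 0.47 × 0.116192 = 0.0546103
Normaliser: 2.13285e-08 + 0.108816 + 0.0546103 = 0.163426
P(Regime Bull | data) = 0.108816 / 0.163426 ≈ 0.6658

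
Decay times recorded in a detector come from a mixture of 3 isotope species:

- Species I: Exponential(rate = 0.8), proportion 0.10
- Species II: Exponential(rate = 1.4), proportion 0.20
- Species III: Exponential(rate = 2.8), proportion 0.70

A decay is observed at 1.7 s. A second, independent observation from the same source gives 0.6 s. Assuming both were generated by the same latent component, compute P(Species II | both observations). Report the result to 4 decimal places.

Apply Bayes' rule: the posterior for each component is proportional to its prior times its likelihood at x.
Since both observations come from the same component, the likelihood for component k is f_k(x₁)·f_k(x₂).
  f_I = [0.205329] × [0.495027] = 0.101643
  f_II = [0.129571] × [0.604395] = 0.0783119
  f_III = [0.0239837] × [0.521847] = 0.0125158
Multiply by the mixture weights:
  w_I·f_I = 0.10 × 0.101643 = 0.0101643
  w_II·f_II = 0.20 × 0.0783119 = 0.0156624
  w_III·f_III = 0.70 × 0.0125158 = 0.00876108
Evidence: 0.0101643 + 0.0156624 + 0.00876108 = 0.0345878
P(Species II | x₁,x₂) = 0.0156624 / 0.0345878 ≈ 0.4528

0.4528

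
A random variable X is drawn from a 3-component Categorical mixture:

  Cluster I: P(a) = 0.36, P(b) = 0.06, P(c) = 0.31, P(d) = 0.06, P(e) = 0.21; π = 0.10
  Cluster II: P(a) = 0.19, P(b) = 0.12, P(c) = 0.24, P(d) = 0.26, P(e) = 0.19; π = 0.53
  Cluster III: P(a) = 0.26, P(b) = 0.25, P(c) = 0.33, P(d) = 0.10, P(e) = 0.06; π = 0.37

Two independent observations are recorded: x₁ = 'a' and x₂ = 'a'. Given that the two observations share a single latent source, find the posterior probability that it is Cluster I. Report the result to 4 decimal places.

The responsibility of component k is P(Z=k) f_k(x) divided by Σ_j P(Z=j) f_j(x).
Since both observations come from the same component, the likelihood for component k is f_k(x₁)·f_k(x₂).
  L_I = [P(a | comp) = 0.36] × [0.36] = 0.1296
  L_II = [P(a | comp) = 0.19] × [0.19] = 0.0361
  L_III = [P(a | comp) = 0.26] × [0.26] = 0.0676
Unnormalised posteriors:
  P(Z=I)·L_I = 0.10 × 0.1296 = 0.01296
  P(Z=II)·L_II = 0.53 × 0.0361 = 0.019133
  P(Z=III)·L_III = 0.37 × 0.0676 = 0.025012
Marginal: 0.01296 + 0.019133 + 0.025012 = 0.057105
Responsibility of Cluster I: 0.01296 / 0.057105 ≈ 0.2270

0.2270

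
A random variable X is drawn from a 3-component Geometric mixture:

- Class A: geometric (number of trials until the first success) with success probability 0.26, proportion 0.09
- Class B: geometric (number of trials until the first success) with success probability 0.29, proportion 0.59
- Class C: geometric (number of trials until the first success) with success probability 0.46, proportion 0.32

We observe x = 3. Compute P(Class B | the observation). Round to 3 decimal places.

The responsibility of component k is w_k f_k(x) divided by Σ_j w_j f_j(x).
Evaluate each component's likelihood at the observed value:
  L_A = 0.26·(1−0.26)^2 = 0.26·0.5476 = 0.142376
  L_B = 0.29·(1−0.29)^2 = 0.29·0.5041 = 0.146189
  L_C = 0.46·(1−0.46)^2 = 0.46·0.2916 = 0.134136
Prior × likelihood for each component:
  w_A·L_A = 0.09 × 0.142376 = 0.0128138
  w_B·L_B = 0.59 × 0.146189 = 0.0862515
  w_C·L_C = 0.32 × 0.134136 = 0.0429235
Denominator: 0.0128138 + 0.0862515 + 0.0429235 = 0.141989
So the posterior for Class B is 0.0862515 / 0.141989 ≈ 0.607.

0.607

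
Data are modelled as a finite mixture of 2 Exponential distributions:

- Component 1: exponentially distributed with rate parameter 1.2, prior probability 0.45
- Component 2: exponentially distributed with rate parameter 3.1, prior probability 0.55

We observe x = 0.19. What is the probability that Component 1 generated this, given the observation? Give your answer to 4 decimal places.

Posterior ∝ prior × likelihood, so P(k | x) ∝ w_k f_k(x); normalise over all components.
Evaluate each component's likelihood at the observed value:
  p_1 = 0.955349
  p_2 = 1.72013
Unnormalised posteriors:
  w_1·p_1 = 0.45 × 0.955349 = 0.429907
  w_2·p_2 = 0.55 × 1.72013 = 0.946074
Evidence: 0.429907 + 0.946074 = 1.37598
Responsibility of Component 1: 0.429907 / 1.37598 ≈ 0.3124

0.3124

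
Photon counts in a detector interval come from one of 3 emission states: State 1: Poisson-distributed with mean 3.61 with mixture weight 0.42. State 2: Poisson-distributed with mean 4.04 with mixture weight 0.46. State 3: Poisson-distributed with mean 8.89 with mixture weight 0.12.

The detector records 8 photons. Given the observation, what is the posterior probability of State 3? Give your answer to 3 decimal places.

0.417

Apply Bayes' rule: the posterior for each component is proportional to its prior times its likelihood at x.
Evaluate each component's likelihood at the observed value:
  L_1 = 0.0193524
  L_2 = 0.0309728
  L_3 = 0.133296
Weight by the priors:
  π_1·L_1 = 0.42 × 0.0193524 = 0.00812799
  π_2·L_2 = 0.46 × 0.0309728 = 0.0142475
  π_3·L_3 = 0.12 × 0.133296 = 0.0159955
Denominator: 0.00812799 + 0.0142475 + 0.0159955 = 0.038371
Responsibility of State 3: 0.0159955 / 0.038371 ≈ 0.417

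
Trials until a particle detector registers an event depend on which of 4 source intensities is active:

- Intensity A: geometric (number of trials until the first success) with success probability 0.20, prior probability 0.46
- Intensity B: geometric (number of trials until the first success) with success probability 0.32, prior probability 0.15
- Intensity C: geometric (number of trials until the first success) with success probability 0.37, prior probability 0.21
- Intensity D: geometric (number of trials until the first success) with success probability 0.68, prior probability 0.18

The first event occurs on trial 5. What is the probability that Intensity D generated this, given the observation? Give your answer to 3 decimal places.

Posterior ∝ prior × likelihood, so P(k | x) ∝ π_k f_k(x); normalise over all components.
Evaluate each component's likelihood at the observed value:
  p_A = 0.20·(1−0.20)^4 = 0.20·0.4096 = 0.08192
  p_B = 0.32·(1−0.32)^4 = 0.32·0.213814 = 0.0684204
  p_C = 0.37·(1−0.37)^4 = 0.37·0.15753 = 0.058286
  p_D = 0.68·(1−0.68)^4 = 0.68·0.0104858 = 0.00713032
Prior × likelihood for each component:
  π_A·p_A = 0.46 × 0.08192 = 0.0376832
  π_B·p_B = 0.15 × 0.0684204 = 0.0102631
  π_C·p_C = 0.21 × 0.058286 = 0.0122401
  π_D·p_D = 0.18 × 0.00713032 = 0.00128346
Evidence: 0.0376832 + 0.0102631 + 0.0122401 + 0.00128346 = 0.0614698
P(Intensity D | 5) = 0.00128346 / 0.0614698 ≈ 0.021

0.021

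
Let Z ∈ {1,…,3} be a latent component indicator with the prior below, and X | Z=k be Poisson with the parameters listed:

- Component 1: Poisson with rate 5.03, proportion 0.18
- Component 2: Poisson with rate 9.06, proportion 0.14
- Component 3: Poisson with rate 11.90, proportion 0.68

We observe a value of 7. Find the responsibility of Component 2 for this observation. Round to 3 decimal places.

Apply Bayes' rule: the posterior for each component is proportional to its prior times its likelihood at x.
Poisson probabilities:
  L_1 = e^(−5.03)·5.03^7/7! = 0.105692
  L_2 = e^(−9.06)·9.06^7/7! = 0.115547
  L_3 = e^(−11.90)·11.90^7/7! = 0.0455296
Weight by the priors:
  w_1·L_1 = 0.18 × 0.105692 = 0.0190246
  w_2·L_2 = 0.14 × 0.115547 = 0.0161766
  w_3·L_3 = 0.68 × 0.0455296 = 0.0309601
Denominator: 0.0190246 + 0.0161766 + 0.0309601 = 0.0661614
Responsibility of Component 2: 0.0161766 / 0.0661614 ≈ 0.245

0.245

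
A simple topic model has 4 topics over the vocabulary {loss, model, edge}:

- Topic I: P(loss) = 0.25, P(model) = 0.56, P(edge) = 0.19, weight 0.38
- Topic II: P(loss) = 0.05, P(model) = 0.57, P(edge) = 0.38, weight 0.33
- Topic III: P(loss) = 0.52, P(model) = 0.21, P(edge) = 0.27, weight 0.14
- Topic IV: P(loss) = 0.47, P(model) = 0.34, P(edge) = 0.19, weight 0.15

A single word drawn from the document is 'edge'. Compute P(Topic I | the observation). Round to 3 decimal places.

By Bayes' theorem, P(k | x) = π_k f_k(x) / Σ_j π_j f_j(x).
Categorical probabilities:
  L_I = P(edge | comp) = 0.19
  L_II = P(edge | comp) = 0.38
  L_III = P(edge | comp) = 0.27
  L_IV = P(edge | comp) = 0.19
Unnormalised posteriors:
  π_I·L_I = 0.38 × 0.19 = 0.0722
  π_II·L_II = 0.33 × 0.38 = 0.1254
  π_III·L_III = 0.14 × 0.27 = 0.0378
  π_IV·L_IV = 0.15 × 0.19 = 0.0285
Sum: 0.0722 + 0.1254 + 0.0378 + 0.0285 = 0.2639
So the posterior for Topic I is 0.0722 / 0.2639 ≈ 0.274.

0.274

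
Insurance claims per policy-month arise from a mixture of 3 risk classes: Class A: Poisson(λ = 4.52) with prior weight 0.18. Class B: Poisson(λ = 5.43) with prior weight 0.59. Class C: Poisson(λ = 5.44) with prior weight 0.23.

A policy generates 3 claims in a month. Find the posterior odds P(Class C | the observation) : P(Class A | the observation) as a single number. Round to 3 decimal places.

Only the two components matter; the odds are (π_i f_i(x)) / (π_j f_j(x)).
Evaluate each component's likelihood at the observed value:
  f_A = e^(−4.52)·4.52^3/3! = 0.167592
  f_B = e^(−5.43)·5.43^3/3! = 0.116958
  f_C = e^(−5.44)·5.44^3/3! = 0.116435
Odds = (0.23/0.18) × (0.116435/0.167592) = 1.27778 × 0.694753 ≈ 0.888

0.888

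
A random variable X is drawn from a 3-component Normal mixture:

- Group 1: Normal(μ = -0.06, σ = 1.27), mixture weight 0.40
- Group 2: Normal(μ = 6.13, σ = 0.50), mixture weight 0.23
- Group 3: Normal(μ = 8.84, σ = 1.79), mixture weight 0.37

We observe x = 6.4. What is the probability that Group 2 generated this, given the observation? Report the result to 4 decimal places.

0.8297

P(component k | x) = w_k·f_k(x) / marginal(x), where marginal(x) = Σ_j w_j·f_j(x).
Normal densities:
  L_1 = 7.56338e-07
  L_2 = 0.689636
  L_3 = 0.088018
Unnormalised posteriors:
  w_1·L_1 = 0.40 × 7.56338e-07 = 3.02535e-07
  w_2·L_2 = 0.23 × 0.689636 = 0.158616
  w_3·L_3 = 0.37 × 0.088018 = 0.0325667
Denominator: 3.02535e-07 + 0.158616 + 0.0325667 = 0.191183
P(Group 2 | the observation) ≈ 0.8297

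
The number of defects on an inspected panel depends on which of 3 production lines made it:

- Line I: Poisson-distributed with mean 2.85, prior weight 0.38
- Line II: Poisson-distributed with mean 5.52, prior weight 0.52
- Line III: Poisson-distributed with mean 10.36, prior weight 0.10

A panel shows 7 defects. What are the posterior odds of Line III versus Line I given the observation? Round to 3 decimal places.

1.209

Only the two components matter; the odds are (π_i f_i(x)) / (π_j f_j(x)).
Poisson probabilities:
  L_I = 0.0175285
  L_II = 0.124119
  L_III = 0.0805002
0.00805002 / 0.00666082 ≈ 1.209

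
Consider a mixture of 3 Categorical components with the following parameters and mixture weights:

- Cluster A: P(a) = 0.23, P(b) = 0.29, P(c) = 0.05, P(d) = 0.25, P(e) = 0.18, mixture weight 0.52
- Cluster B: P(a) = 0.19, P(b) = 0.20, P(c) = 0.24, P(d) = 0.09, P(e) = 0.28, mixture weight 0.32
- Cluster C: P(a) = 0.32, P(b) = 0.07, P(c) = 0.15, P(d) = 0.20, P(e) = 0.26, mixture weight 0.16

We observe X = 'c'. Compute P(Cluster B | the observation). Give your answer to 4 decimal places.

0.6057

Posterior ∝ prior × likelihood, so P(k | x) ∝ w_k f_k(x); normalise over all components.
Component likelihoods at x = 'c':
  p_A = 0.05
  p_B = 0.24
  p_C = 0.15
Multiply by the mixture weights:
  w_A·p_A = 0.52 × 0.05 = 0.026
  w_B·p_B = 0.32 × 0.24 = 0.0768
  w_C·p_C = 0.16 × 0.15 = 0.024
Evidence: 0.026 + 0.0768 + 0.024 = 0.1268
So the posterior for Cluster B is 0.0768 / 0.1268 ≈ 0.6057.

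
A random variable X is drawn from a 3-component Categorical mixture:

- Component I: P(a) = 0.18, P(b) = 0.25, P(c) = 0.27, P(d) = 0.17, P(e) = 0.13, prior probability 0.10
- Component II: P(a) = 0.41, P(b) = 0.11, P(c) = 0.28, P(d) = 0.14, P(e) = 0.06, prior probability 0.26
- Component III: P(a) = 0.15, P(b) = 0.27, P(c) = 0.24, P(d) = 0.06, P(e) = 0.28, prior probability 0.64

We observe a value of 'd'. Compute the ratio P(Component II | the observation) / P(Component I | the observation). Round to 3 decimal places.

2.141

The posterior odds equal the prior odds times the likelihood ratio: (w_i/w_j)·(f_i(x)/f_j(x)).
Component likelihoods at x = 'd':
  p_I = 0.17
  p_II = 0.14
  p_III = 0.06
0.0364 / 0.017 ≈ 2.141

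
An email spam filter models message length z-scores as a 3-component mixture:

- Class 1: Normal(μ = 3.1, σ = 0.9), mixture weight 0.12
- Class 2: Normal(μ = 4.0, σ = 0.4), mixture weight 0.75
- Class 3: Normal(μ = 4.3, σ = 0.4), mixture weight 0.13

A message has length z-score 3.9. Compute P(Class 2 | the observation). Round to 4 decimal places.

0.8636

By Bayes' theorem, P(k | x) = P(Z=k) f_k(x) / Σ_j P(Z=j) f_j(x).
Evaluate each component's likelihood at the observed value:
  p_1 = (1/(0.9·√(2π)))·exp(−(3.9−3.1)²/(2·0.9²)) = 0.443269·exp(-0.39506) = 0.298603
  p_2 = (1/(0.4·√(2π)))·exp(−(3.9−4.0)²/(2·0.4²)) = 0.997356·exp(-0.03125) = 0.96667
  p_3 = (1/(0.4·√(2π)))·exp(−(3.9−4.3)²/(2·0.4²)) = 0.997356·exp(-0.50000) = 0.604927
Weight by the priors:
  P(Z=1)·p_1 = 0.12 × 0.298603 = 0.0358324
  P(Z=2)·p_2 = 0.75 × 0.96667 = 0.725003
  P(Z=3)·p_3 = 0.13 × 0.604927 = 0.0786405
Sum: 0.0358324 + 0.725003 + 0.0786405 = 0.839476
So the posterior for Class 2 is 0.725003 / 0.839476 ≈ 0.8636.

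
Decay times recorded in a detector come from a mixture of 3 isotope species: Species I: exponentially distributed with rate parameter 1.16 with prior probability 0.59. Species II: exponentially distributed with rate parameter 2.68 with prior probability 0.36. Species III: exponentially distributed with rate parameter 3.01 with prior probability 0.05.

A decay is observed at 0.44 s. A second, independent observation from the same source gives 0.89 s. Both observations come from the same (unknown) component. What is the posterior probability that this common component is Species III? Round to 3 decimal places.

0.033

The responsibility of component k is w_k f_k(x) divided by Σ_j w_j f_j(x).
Since both observations come from the same component, the likelihood for component k is f_k(x₁)·f_k(x₂).
  L_I = [1.16·e^(−1.16·0.44) = 1.16·e^(−0.5104) = 0.696296] × [0.413135] = 0.287665
  L_II = [2.68·e^(−2.68·0.44) = 2.68·e^(−1.1792) = 0.824166] × [0.246749] = 0.203362
  L_III = [3.01·e^(−3.01·0.44) = 3.01·e^(−1.3244) = 0.800547] × [0.206602] = 0.165395
Multiply by the mixture weights:
  w_I·L_I = 0.59 × 0.287665 = 0.169722
  w_II·L_II = 0.36 × 0.203362 = 0.0732104
  w_III·L_III = 0.05 × 0.165395 = 0.00826974
Sum: 0.169722 + 0.0732104 + 0.00826974 = 0.251202
P(Species III | x₁, x₂) ≈ 0.033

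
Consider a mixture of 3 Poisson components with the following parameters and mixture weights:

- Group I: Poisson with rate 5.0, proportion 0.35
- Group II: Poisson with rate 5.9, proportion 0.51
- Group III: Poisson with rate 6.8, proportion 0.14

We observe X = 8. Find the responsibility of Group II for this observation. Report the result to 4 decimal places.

Posterior ∝ prior × likelihood, so P(k | x) ∝ P(Z=k) f_k(x); normalise over all components.
Component likelihoods at x = 8:
  p_I = e^(−5.0)·5.0^8/8! = 0.065278
  p_II = e^(−5.9)·5.9^8/8! = 0.0997604
  p_III = e^(−6.8)·6.8^8/8! = 0.126284
Weight by the priors:
  P(Z=I)·p_I = 0.35 × 0.065278 = 0.0228473
  P(Z=II)·p_II = 0.51 × 0.0997604 = 0.0508778
  P(Z=III)·p_III = 0.14 × 0.126284 = 0.0176798
Denominator: 0.0228473 + 0.0508778 + 0.0176798 = 0.0914049
So the posterior for Group II is 0.0508778 / 0.0914049 ≈ 0.5566.

0.5566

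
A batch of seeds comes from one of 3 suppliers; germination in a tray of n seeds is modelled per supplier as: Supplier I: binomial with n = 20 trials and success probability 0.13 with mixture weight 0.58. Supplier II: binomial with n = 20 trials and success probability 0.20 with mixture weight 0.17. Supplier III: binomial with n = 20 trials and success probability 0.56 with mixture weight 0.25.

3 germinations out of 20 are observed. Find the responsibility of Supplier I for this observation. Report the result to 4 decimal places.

0.7957

Apply Bayes' rule: the posterior for each component is proportional to its prior times its likelihood at x.
Evaluate each component's likelihood at the observed value:
  f_I = C(20,3)·0.13^3·0.87^17 = 1140·0.002197·0.0937189 = 0.234727
  f_II = C(20,3)·0.20^3·0.80^17 = 1140·0.008·0.022518 = 0.205364
  f_III = C(20,3)·0.56^3·0.44^17 = 1140·0.175616·8.68351e-07 = 0.000173846
Prior × likelihood for each component:
  π_I·f_I = 0.58 × 0.234727 = 0.136141
  π_II·f_II = 0.17 × 0.205364 = 0.0349119
  π_III·f_III = 0.25 × 0.000173846 = 4.34615e-05
Normaliser: 0.136141 + 0.0349119 + 4.34615e-05 = 0.171097
Responsibility of Supplier I: 0.136141 / 0.171097 ≈ 0.7957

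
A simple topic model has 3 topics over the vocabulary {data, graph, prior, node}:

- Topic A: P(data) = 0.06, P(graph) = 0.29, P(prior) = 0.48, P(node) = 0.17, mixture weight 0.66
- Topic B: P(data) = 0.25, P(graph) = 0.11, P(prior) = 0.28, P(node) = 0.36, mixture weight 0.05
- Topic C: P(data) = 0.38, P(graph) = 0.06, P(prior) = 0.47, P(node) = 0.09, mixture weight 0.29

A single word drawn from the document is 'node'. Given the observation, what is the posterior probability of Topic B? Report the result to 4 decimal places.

P(component k | x) = P(Z=k)·f_k(x) / marginal(x), where marginal(x) = Σ_j P(Z=j)·f_j(x).
Categorical probabilities:
  f_A = 0.17
  f_B = 0.36
  f_C = 0.09
Prior × likelihood for each component:
  P(Z=A)·f_A = 0.66 × 0.17 = 0.1122
  P(Z=B)·f_B = 0.05 × 0.36 = 0.018
  P(Z=C)·f_C = 0.29 × 0.09 = 0.0261
Normaliser: 0.1122 + 0.018 + 0.0261 = 0.1563
P(Topic B | data) ≈ 0.1152

0.1152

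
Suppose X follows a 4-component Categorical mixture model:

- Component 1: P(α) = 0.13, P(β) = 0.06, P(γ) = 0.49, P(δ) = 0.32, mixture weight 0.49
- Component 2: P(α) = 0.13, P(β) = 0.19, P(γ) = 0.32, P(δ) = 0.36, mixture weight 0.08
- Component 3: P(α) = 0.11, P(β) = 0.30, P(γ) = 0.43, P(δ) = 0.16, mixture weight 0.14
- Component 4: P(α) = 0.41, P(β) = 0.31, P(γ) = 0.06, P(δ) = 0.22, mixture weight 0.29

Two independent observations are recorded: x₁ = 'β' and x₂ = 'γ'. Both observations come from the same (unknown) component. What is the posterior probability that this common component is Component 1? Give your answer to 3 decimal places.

0.337

Posterior ∝ prior × likelihood, so P(k | x) ∝ P(Z=k) f_k(x); normalise over all components.
Since both observations come from the same component, the likelihood for component k is f_k(x₁)·f_k(x₂).
  p_1 = [0.06] × [0.49] = 0.0294
  p_2 = [0.19] × [0.32] = 0.0608
  p_3 = [0.3] × [0.43] = 0.129
  p_4 = [0.31] × [0.06] = 0.0186
Prior × likelihood for each component:
  P(Z=1)·p_1 = 0.49 × 0.0294 = 0.014406
  P(Z=2)·p_2 = 0.08 × 0.0608 = 0.004864
  P(Z=3)·p_3 = 0.14 × 0.129 = 0.01806
  P(Z=4)·p_4 = 0.29 × 0.0186 = 0.005394
Sum: 0.014406 + 0.004864 + 0.01806 + 0.005394 = 0.042724
So the posterior for Component 1 is 0.014406 / 0.042724 ≈ 0.337.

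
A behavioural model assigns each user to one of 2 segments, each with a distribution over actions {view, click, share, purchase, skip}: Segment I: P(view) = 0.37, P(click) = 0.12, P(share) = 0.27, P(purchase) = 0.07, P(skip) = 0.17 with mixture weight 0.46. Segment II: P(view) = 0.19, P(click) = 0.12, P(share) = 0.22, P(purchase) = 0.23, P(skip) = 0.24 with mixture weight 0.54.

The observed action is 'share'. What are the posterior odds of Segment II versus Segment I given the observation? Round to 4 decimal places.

0.9565

Only the two components matter; the odds are (π_i f_i(x)) / (π_j f_j(x)).
Evaluate each component's likelihood at the observed value:
  f_I = P(share | comp) = 0.27
  f_II = P(share | comp) = 0.22
Posterior odds = (π_II·f_II) / (π_I·f_I) = (0.54·0.22) / (0.46·0.27) = 0.1188 / 0.1242 ≈ 0.9565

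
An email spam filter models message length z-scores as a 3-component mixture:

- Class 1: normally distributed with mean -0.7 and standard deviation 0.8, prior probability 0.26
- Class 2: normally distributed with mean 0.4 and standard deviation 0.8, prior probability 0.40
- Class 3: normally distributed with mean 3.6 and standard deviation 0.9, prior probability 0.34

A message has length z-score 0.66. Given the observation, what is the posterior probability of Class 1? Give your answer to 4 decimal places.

0.1386

P(component k | x) = π_k·f_k(x) / marginal(x), where marginal(x) = Σ_j π_j·f_j(x).
Evaluate each component's likelihood at the observed value:
  f_1 = (1/(0.8·√(2π)))·exp(−(0.66−-0.7)²/(2·0.8²)) = 0.498678·exp(-1.44500) = 0.117561
  f_2 = (1/(0.8·√(2π)))·exp(−(0.66−0.4)²/(2·0.8²)) = 0.498678·exp(-0.05281) = 0.473025
  f_3 = (1/(0.9·√(2π)))·exp(−(0.66−3.6)²/(2·0.9²)) = 0.443269·exp(-5.33556) = 0.00213533
Unnormalised posteriors:
  π_1·f_1 = 0.26 × 0.117561 = 0.030566
  π_2·f_2 = 0.40 × 0.473025 = 0.18921
  π_3·f_3 = 0.34 × 0.00213533 = 0.000726013
Denominator: 0.030566 + 0.18921 + 0.000726013 = 0.220502
P(Class 1 | 0.66) ≈ 0.1386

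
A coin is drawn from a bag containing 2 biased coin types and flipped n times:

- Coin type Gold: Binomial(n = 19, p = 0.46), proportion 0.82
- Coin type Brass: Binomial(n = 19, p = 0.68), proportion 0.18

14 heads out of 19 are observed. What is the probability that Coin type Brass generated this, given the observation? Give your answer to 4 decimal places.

Posterior ∝ prior × likelihood, so P(k | x) ∝ π_k f_k(x); normalise over all components.
Evaluate each component's likelihood at the observed value:
  L_Gold = 0.0101411
  L_Brass = 0.176352
Weight by the priors:
  π_Gold·L_Gold = 0.82 × 0.0101411 = 0.00831567
  π_Brass·L_Brass = 0.18 × 0.176352 = 0.0317433
Denominator: 0.00831567 + 0.0317433 = 0.040059
P(Coin type Brass | x) = 0.0317433 / 0.040059 ≈ 0.7924

0.7924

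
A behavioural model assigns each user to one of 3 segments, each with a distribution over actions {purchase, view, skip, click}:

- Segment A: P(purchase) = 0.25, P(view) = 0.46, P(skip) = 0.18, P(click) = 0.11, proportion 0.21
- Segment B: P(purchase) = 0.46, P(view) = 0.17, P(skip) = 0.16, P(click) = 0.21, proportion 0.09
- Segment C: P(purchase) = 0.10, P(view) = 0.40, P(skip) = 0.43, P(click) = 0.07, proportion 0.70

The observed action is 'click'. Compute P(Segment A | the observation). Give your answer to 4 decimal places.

0.2538

Apply Bayes' rule: the posterior for each component is proportional to its prior times its likelihood at x.
Component likelihoods at x = 'click':
  L_A = 0.11
  L_B = 0.21
  L_C = 0.07
Multiply by the mixture weights:
  w_A·L_A = 0.21 × 0.11 = 0.0231
  w_B·L_B = 0.09 × 0.21 = 0.0189
  w_C·L_C = 0.70 × 0.07 = 0.049
Normaliser: 0.0231 + 0.0189 + 0.049 = 0.091
P(Segment A | x) = 0.0231 / 0.091 ≈ 0.2538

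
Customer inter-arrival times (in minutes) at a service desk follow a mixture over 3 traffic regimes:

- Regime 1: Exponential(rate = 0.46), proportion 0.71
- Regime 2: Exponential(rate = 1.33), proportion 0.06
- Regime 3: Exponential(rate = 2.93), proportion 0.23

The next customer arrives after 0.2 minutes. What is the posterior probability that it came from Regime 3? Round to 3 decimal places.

0.511

By Bayes' theorem, P(k | x) = π_k f_k(x) / Σ_j π_j f_j(x).
Evaluate each component's likelihood at the observed value:
  f_1 = 0.46·e^(−0.46·0.2) = 0.46·e^(−0.0920) = 0.419568
  f_2 = 1.33·e^(−1.33·0.2) = 1.33·e^(−0.2660) = 1.01936
  f_3 = 2.93·e^(−2.93·0.2) = 2.93·e^(−0.5860) = 1.63069
Unnormalised posteriors:
  π_1·f_1 = 0.71 × 0.419568 = 0.297894
  π_2·f_2 = 0.06 × 1.01936 = 0.0611618
  π_3·f_3 = 0.23 × 1.63069 = 0.375058
Denominator: 0.297894 + 0.0611618 + 0.375058 = 0.734114
P(Regime 3 | data) = 0.375058 / 0.734114 ≈ 0.511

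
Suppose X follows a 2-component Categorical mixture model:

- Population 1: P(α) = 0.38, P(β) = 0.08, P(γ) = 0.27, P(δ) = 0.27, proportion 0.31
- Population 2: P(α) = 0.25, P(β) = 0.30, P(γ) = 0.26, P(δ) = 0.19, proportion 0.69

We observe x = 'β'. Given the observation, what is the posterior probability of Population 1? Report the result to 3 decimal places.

By Bayes' theorem, P(k | x) = π_k f_k(x) / Σ_j π_j f_j(x).
Evaluate each component's likelihood at the observed value:
  f_1 = 0.08
  f_2 = 0.3
Multiply by the mixture weights:
  π_1·f_1 = 0.31 × 0.08 = 0.0248
  π_2·f_2 = 0.69 × 0.3 = 0.207
Normaliser: 0.0248 + 0.207 = 0.2318
Responsibility of Population 1: 0.0248 / 0.2318 ≈ 0.107

0.107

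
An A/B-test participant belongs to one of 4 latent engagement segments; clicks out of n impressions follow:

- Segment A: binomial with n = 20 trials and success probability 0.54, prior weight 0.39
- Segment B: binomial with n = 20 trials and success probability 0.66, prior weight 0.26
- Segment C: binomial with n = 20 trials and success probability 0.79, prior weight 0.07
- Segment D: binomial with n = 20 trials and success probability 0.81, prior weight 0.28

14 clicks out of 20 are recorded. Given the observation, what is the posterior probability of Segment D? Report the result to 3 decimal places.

0.249

The responsibility of component k is w_k f_k(x) divided by Σ_j w_j f_j(x).
Component likelihoods at x = 14 clicks out of 20:
  f_A = 0.065833
  f_B = 0.178186
  f_C = 0.122597
  f_D = 0.0954324
Weight by the priors:
  w_A·f_A = 0.39 × 0.065833 = 0.0256749
  w_B·f_B = 0.26 × 0.178186 = 0.0463282
  w_C·f_C = 0.07 × 0.122597 = 0.00858177
  w_D·f_D = 0.28 × 0.0954324 = 0.0267211
Evidence: 0.0256749 + 0.0463282 + 0.00858177 + 0.0267211 = 0.107306
P(Segment D | the observation) = 0.0267211 / 0.107306 ≈ 0.249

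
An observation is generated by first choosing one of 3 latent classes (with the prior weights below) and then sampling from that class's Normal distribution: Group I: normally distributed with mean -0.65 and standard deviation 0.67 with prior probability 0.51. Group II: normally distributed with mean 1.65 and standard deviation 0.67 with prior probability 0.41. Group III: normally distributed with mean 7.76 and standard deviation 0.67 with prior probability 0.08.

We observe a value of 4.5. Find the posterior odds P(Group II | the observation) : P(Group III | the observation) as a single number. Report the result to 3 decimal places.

The posterior odds equal the prior odds times the likelihood ratio: (π_i/π_j)·(f_i(x)/f_j(x)).
Component likelihoods at x = 4.5:
  p_I = 8.81163e-14
  p_II = 7.01008e-05
  p_III = 4.30454e-06
Odds = (0.41/0.08) × (7.01008e-05/4.30454e-06) = 5.125 × 16.2853 ≈ 83.462

83.462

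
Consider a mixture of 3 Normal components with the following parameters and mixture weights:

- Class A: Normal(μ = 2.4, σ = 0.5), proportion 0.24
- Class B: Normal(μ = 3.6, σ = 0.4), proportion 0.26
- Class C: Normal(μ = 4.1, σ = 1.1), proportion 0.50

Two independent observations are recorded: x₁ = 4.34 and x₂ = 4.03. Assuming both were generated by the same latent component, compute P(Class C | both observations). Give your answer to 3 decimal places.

The responsibility of component k is π_k f_k(x) divided by Σ_j π_j f_j(x).
Since both observations come from the same component, the likelihood for component k is f_k(x₁)·f_k(x₂).
  L_A = [0.000429456] × [0.00392813] = 1.68696e-06
  L_B = [0.180162] × [0.559641] = 0.100826
  L_C = [0.354144] × [0.361941] = 0.128179
Prior × likelihood for each component:
  π_A·L_A = 0.24 × 1.68696e-06 = 4.0487e-07
  π_B·L_B = 0.26 × 0.100826 = 0.0262148
  π_C·L_C = 0.50 × 0.128179 = 0.0640897
Marginal: 4.0487e-07 + 0.0262148 + 0.0640897 = 0.0903049
P(Class C | x₁, x₂) = 0.0640897 / 0.0903049 ≈ 0.710

0.710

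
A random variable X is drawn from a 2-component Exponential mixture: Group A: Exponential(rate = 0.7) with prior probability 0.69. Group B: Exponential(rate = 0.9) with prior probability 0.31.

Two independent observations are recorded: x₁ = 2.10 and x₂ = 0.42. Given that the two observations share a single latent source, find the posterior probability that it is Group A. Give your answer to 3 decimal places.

Apply Bayes' rule: the posterior for each component is proportional to its prior times its likelihood at x.
Since both observations come from the same component, the likelihood for component k is f_k(x₁)·f_k(x₂).
  L_A = [0.160948] × [0.521694] = 0.0839654
  L_B = [0.135965] × [0.616707] = 0.0838504
Unnormalised posteriors:
  P(Z=A)·L_A = 0.69 × 0.0839654 = 0.0579362
  P(Z=B)·L_B = 0.31 × 0.0838504 = 0.0259936
Denominator: 0.0579362 + 0.0259936 = 0.0839298
Responsibility of Group A: 0.0579362 / 0.0839298 ≈ 0.690

0.690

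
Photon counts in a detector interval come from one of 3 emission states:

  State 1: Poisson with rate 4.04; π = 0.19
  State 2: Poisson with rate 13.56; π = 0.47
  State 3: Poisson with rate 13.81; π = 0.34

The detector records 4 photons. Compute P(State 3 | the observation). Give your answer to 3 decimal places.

0.013

The responsibility of component k is P(Z=k) f_k(x) divided by Σ_j P(Z=j) f_j(x).
Component likelihoods at x = 4 photons:
  L_1 = e^(−4.04)·4.04^4/4! = 0.195328
  L_2 = e^(−13.56)·13.56^4/4! = 0.00181884
  L_3 = e^(−13.81)·13.81^4/4! = 0.0015239
Prior × likelihood for each component:
  P(Z=1)·L_1 = 0.19 × 0.195328 = 0.0371123
  P(Z=2)·L_2 = 0.47 × 0.00181884 = 0.000854854
  P(Z=3)·L_3 = 0.34 × 0.0015239 = 0.000518126
Denominator: 0.0371123 + 0.000854854 + 0.000518126 = 0.0384853
Responsibility of State 3: 0.000518126 / 0.0384853 ≈ 0.013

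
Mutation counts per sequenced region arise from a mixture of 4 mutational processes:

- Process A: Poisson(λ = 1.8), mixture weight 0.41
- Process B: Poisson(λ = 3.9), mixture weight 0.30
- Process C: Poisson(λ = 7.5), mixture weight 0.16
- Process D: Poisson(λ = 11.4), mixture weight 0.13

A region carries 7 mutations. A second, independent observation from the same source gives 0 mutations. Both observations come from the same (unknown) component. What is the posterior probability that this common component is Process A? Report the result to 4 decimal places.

Posterior ∝ prior × likelihood, so P(k | x) ∝ π_k f_k(x); normalise over all components.
Since both observations come from the same component, the likelihood for component k is f_k(x₁)·f_k(x₂).
  L_A = [0.00200792] × [0.165299] = 0.000331907
  L_B = [0.0551154] × [0.0202419] = 0.00111564
  L_C = [0.146484] × [0.000553084] = 8.10179e-05
  L_D = [0.0555836] × [1.11955e-05] = 6.22285e-07
Unnormalised posteriors:
  π_A·L_A = 0.41 × 0.000331907 = 0.000136082
  π_B·L_B = 0.30 × 0.00111564 = 0.000334693
  π_C·L_C = 0.16 × 8.10179e-05 = 1.29629e-05
  π_D·L_D = 0.13 × 6.22285e-07 = 8.0897e-08
Normaliser: 0.000136082 + 0.000334693 + 1.29629e-05 + 8.0897e-08 = 0.000483818
So the posterior for Process A is 0.000136082 / 0.000483818 ≈ 0.2813.

0.2813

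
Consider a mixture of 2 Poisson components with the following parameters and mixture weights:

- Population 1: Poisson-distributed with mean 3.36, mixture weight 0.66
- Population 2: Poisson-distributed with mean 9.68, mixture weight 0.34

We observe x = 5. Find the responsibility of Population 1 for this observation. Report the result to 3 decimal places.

0.845

Apply Bayes' rule: the posterior for each component is proportional to its prior times its likelihood at x.
Poisson probabilities:
  p_1 = e^(−3.36)·3.36^5/5! = 0.123961
  p_2 = e^(−9.68)·9.68^5/5! = 0.0442818
Unnormalised posteriors:
  π_1·p_1 = 0.66 × 0.123961 = 0.0818144
  π_2·p_2 = 0.34 × 0.0442818 = 0.0150558
Marginal: 0.0818144 + 0.0150558 = 0.0968702
Responsibility of Population 1: 0.0818144 / 0.0968702 ≈ 0.845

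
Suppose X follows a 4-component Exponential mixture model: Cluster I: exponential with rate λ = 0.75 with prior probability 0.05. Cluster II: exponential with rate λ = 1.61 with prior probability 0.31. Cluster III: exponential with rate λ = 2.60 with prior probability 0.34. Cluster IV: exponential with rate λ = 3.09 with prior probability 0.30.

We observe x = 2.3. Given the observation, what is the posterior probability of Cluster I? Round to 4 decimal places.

Apply Bayes' rule: the posterior for each component is proportional to its prior times its likelihood at x.
Component likelihoods at x = 2.3:
  p_I = 0.75·e^(−0.75·2.3) = 0.75·e^(−1.7250) = 0.13363
  p_II = 1.61·e^(−1.61·2.3) = 1.61·e^(−3.7030) = 0.0396856
  p_III = 2.60·e^(−2.60·2.3) = 2.60·e^(−5.9800) = 0.00657495
  p_IV = 3.09·e^(−3.09·2.3) = 3.09·e^(−7.1070) = 0.00253179
Unnormalised posteriors:
  π_I·p_I = 0.05 × 0.13363 = 0.00668149
  π_II·p_II = 0.31 × 0.0396856 = 0.0123025
  π_III·p_III = 0.34 × 0.00657495 = 0.00223548
  π_IV·p_IV = 0.30 × 0.00253179 = 0.000759537
Marginal: 0.00668149 + 0.0123025 + 0.00223548 + 0.000759537 = 0.0219791
Responsibility of Cluster I: 0.00668149 / 0.0219791 ≈ 0.3040

0.3040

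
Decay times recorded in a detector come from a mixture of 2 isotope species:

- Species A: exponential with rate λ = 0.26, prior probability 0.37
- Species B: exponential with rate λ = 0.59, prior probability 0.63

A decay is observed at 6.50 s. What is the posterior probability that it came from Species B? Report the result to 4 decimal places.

Apply Bayes' rule: the posterior for each component is proportional to its prior times its likelihood at x.
Component likelihoods at x = 6.50 s:
  p_A = 0.26·e^(−0.26·6.50) = 0.26·e^(−1.6900) = 0.0479751
  p_B = 0.59·e^(−0.59·6.50) = 0.59·e^(−3.8350) = 0.0127448
Prior × likelihood for each component:
  π_A·p_A = 0.37 × 0.0479751 = 0.0177508
  π_B·p_B = 0.63 × 0.0127448 = 0.00802922
Normaliser: 0.0177508 + 0.00802922 = 0.02578
So the posterior for Species B is 0.00802922 / 0.02578 ≈ 0.3115.

0.3115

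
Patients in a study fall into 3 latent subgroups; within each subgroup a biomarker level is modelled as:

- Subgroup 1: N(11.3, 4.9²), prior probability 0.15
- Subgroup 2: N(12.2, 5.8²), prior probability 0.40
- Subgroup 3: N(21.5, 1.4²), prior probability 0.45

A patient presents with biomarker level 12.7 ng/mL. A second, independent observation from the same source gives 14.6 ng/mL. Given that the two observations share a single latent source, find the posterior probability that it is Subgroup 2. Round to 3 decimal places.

By Bayes' theorem, P(k | x) = π_k f_k(x) / Σ_j π_j f_j(x).
Since both observations come from the same component, the likelihood for component k is f_k(x₁)·f_k(x₂).
  f_1 = [(1/(4.9·√(2π)))·exp(−(12.7−11.3)²/(2·4.9²)) = 0.081417·exp(-0.04082) = 0.0781606] × [0.064897] = 0.00507238
  f_2 = [(1/(5.8·√(2π)))·exp(−(12.7−12.2)²/(2·5.8²)) = 0.068783·exp(-0.00372) = 0.068528] × [0.0631395] = 0.00432683
  f_3 = [(1/(1.4·√(2π)))·exp(−(12.7−21.5)²/(2·1.4²)) = 0.284959·exp(-19.75510) = 7.50326e-10] × [1.5139e-06] = 1.13592e-15
Prior × likelihood for each component:
  π_1·f_1 = 0.15 × 0.00507238 = 0.000760858
  π_2·f_2 = 0.40 × 0.00432683 = 0.00173073
  π_3·f_3 = 0.45 × 1.13592e-15 = 5.11165e-16
Sum: 0.000760858 + 0.00173073 + 5.11165e-16 = 0.00249159
P(Subgroup 2 | x₁,x₂) ≈ 0.695

0.695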